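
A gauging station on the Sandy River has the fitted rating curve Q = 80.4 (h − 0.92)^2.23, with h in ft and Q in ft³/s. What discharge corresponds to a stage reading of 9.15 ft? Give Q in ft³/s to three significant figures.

8840 ft³/s

Q = 80.4 × (9.15 − 0.92)^2.23 = 80.4 × 8.23^2.23 = 8843 ft³/s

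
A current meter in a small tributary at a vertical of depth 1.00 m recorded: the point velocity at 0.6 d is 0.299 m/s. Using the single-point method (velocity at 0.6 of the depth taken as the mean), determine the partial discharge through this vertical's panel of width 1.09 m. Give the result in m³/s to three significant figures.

0.326 m³/s

v̄ = v₀.₆ = 0.299 m/s
q = v̄ × d × w = 0.2990 × 1.00 × 1.09 = 0.3259 m³/s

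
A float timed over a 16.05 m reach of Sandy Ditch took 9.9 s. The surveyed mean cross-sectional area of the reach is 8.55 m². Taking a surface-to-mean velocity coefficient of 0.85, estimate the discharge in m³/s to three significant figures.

11.8 m³/s

v_surface = L / t̄ = 16.05 / 9.9 = 1.621 m/s
v_mean = 0.85 × 1.621 = 1.378 m/s
Q = A × v_mean = 8.55 × 1.378 = 11.78 m³/s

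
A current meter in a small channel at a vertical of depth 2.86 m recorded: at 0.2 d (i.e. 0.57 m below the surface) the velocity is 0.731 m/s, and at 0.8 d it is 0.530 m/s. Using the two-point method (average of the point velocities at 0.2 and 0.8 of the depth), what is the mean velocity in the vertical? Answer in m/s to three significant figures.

0.631 m/s

v̄ = (0.731 + 0.530) / 2 = 0.6305 m/s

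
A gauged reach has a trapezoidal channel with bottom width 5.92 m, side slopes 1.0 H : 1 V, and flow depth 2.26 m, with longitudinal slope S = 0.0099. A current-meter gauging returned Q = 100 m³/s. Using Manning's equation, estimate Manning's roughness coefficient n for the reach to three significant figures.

0.0241

A = (b + z·y)·y = (5.92 + 1.0×2.26)×2.26 = 18.49 m²
P = b + 2y√(1+z²) = 5.92 + 2×2.26×√(1+1.0²) = 12.31 m
R = A/P = 18.49/12.31 = 1.501 m
n = (1/Q)·A·R^(2/3)·S^(1/2) = (1/100) × 18.49 × 1.311 × 0.09950 = 0.02412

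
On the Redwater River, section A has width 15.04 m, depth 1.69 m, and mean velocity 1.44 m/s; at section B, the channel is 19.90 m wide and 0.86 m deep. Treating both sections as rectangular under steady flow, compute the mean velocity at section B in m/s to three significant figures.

Q = A₁V₁ = (15.04×1.69) × 1.44 = 36.60 m³/s
A₂ = 19.90 × 0.86 = 17.11 m²
V₂ = Q/A₂ = 36.60/17.11 = 2.139 m/s

2.14 m/s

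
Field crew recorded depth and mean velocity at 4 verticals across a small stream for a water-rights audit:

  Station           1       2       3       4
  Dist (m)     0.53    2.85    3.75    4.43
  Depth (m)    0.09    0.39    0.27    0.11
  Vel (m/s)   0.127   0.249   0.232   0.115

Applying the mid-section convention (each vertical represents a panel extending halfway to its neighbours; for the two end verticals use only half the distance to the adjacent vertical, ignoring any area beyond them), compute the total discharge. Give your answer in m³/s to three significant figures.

0.223 m³/s

w_1 = (2.85 − 0.53)/2 = 1.16 m; q_1 = 0.127 × 0.09 × 1.16 = 0.01326 m³/s
w_2 = (3.75 − 0.53)/2 = 1.61 m; q_2 = 0.249 × 0.39 × 1.61 = 0.1563 m³/s
w_3 = (4.43 − 2.85)/2 = 0.79 m; q_3 = 0.232 × 0.27 × 0.79 = 0.04949 m³/s
w_4 = (4.43 − 3.75)/2 = 0.34 m; q_4 = 0.115 × 0.11 × 0.34 = 0.004301 m³/s
Q = Σ qᵢ = 0.2234 m³/s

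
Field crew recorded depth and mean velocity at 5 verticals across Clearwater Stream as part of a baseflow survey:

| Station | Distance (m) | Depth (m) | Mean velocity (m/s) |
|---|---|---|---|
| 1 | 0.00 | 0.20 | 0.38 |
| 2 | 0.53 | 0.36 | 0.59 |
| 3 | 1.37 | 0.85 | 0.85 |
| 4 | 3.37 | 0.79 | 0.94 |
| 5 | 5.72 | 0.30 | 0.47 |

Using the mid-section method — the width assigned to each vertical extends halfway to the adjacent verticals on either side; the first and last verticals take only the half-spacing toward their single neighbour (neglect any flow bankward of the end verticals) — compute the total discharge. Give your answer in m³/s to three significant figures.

w_1 = (0.53 − 0.00)/2 = 0.265 m; q_1 = 0.38 × 0.20 × 0.265 = 0.02014 m³/s
w_2 = (1.37 − 0.00)/2 = 0.685 m; q_2 = 0.59 × 0.36 × 0.685 = 0.1455 m³/s
w_3 = (3.37 − 0.53)/2 = 1.42 m; q_3 = 0.85 × 0.85 × 1.42 = 1.026 m³/s
w_4 = (5.72 − 1.37)/2 = 2.175 m; q_4 = 0.94 × 0.79 × 2.175 = 1.615 m³/s
w_5 = (5.72 − 3.37)/2 = 1.175 m; q_5 = 0.47 × 0.30 × 1.175 = 0.1657 m³/s
Q = Σ qᵢ = 2.972 m³/s

2.97 m³/s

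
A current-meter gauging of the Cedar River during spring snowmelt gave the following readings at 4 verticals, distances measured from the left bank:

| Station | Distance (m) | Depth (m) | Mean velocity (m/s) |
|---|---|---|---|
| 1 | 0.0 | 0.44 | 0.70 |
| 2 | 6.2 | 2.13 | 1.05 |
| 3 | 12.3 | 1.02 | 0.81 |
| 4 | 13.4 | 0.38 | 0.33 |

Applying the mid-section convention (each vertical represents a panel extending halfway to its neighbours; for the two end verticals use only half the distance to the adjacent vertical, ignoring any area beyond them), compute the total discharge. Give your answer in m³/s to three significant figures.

w_1 = (6.2 − 0.0)/2 = 3.1 m; q_1 = 0.70 × 0.44 × 3.1 = 0.9548 m³/s
w_2 = (12.3 − 0.0)/2 = 6.15 m; q_2 = 1.05 × 2.13 × 6.15 = 13.75 m³/s
w_3 = (13.4 − 6.2)/2 = 3.6 m; q_3 = 0.81 × 1.02 × 3.6 = 2.974 m³/s
w_4 = (13.4 − 12.3)/2 = 0.55 m; q_4 = 0.33 × 0.38 × 0.55 = 0.06897 m³/s
Q = Σ qᵢ = 17.75 m³/s

17.8 m³/s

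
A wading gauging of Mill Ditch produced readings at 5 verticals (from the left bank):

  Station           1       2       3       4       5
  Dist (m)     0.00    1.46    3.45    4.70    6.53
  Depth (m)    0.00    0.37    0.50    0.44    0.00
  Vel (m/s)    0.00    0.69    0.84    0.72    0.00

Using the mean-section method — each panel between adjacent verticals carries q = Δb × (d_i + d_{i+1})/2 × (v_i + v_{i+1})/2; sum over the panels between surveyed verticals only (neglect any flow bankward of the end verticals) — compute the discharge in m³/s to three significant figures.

Panel 1-2: Δb = 1.46 m, d̄ = (0.00+0.37)/2 = 0.185, v̄ = (0.00+0.69)/2 = 0.345 → q = 1.46×0.185×0.345 = 0.09318 m³/s
Panel 2-3: Δb = 1.99 m, d̄ = (0.37+0.50)/2 = 0.435, v̄ = (0.69+0.84)/2 = 0.765 → q = 1.99×0.435×0.765 = 0.6622 m³/s
Panel 3-4: Δb = 1.25 m, d̄ = (0.50+0.44)/2 = 0.47, v̄ = (0.84+0.72)/2 = 0.78 → q = 1.25×0.47×0.78 = 0.4583 m³/s
Panel 4-5: Δb = 1.83 m, d̄ = (0.44+0.00)/2 = 0.22, v̄ = (0.72+0.00)/2 = 0.36 → q = 1.83×0.22×0.36 = 0.1449 m³/s
Q = Σ q = 1.359 m³/s

1.36 m³/s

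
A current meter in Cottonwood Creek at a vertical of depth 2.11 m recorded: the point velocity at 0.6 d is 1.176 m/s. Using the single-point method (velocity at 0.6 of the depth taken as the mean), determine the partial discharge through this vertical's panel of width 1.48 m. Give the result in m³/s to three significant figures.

3.67 m³/s

v̄ = v₀.₆ = 1.176 m/s
q = v̄ × d × w = 1.176 × 2.11 × 1.48 = 3.672 m³/s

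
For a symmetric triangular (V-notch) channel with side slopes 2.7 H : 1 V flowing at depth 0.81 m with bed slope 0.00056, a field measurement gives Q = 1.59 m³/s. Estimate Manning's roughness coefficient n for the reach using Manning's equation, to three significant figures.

0.0138

A = z·y² = 2.7×0.81² = 1.771 m²
P = 2y√(1+z²) = 2×0.81×√(1+2.7²) = 4.664 m
R = A/P = 1.771/4.664 = 0.3798 m
n = (1/Q)·A·R^(2/3)·S^(1/2) = (1/1.59) × 1.771 × 0.5244 × 0.02366 = 0.01383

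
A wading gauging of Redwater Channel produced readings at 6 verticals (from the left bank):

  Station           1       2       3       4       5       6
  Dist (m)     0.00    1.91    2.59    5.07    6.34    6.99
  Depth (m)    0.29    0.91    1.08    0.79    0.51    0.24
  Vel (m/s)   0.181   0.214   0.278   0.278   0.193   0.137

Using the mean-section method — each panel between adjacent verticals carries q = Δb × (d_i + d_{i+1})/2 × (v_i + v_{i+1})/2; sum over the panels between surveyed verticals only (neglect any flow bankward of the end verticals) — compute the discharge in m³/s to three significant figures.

Panel 1-2: Δb = 1.91 m, d̄ = (0.29+0.91)/2 = 0.6, v̄ = (0.181+0.214)/2 = 0.1975 → q = 1.91×0.6×0.1975 = 0.2263 m³/s
Panel 2-3: Δb = 0.68 m, d̄ = (0.91+1.08)/2 = 0.995, v̄ = (0.214+0.278)/2 = 0.246 → q = 0.68×0.995×0.246 = 0.1664 m³/s
Panel 3-4: Δb = 2.48 m, d̄ = (1.08+0.79)/2 = 0.935, v̄ = (0.278+0.278)/2 = 0.278 → q = 2.48×0.935×0.278 = 0.6446 m³/s
Panel 4-5: Δb = 1.27 m, d̄ = (0.79+0.51)/2 = 0.65, v̄ = (0.278+0.193)/2 = 0.2355 → q = 1.27×0.65×0.2355 = 0.1944 m³/s
Panel 5-6: Δb = 0.65 m, d̄ = (0.51+0.24)/2 = 0.375, v̄ = (0.193+0.137)/2 = 0.165 → q = 0.65×0.375×0.165 = 0.04022 m³/s
Q = Σ q = 1.272 m³/s

1.27 m³/s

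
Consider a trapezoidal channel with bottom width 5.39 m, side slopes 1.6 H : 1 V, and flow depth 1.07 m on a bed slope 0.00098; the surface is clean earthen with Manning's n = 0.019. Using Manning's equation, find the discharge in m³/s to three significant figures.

10.8 m³/s

A = (b + z·y)·y = (5.39 + 1.6×1.07)×1.07 = 7.599 m²
P = b + 2y√(1+z²) = 5.39 + 2×1.07×√(1+1.6²) = 9.428 m
R = A/P = 7.599/9.428 = 0.8060 m
Q = (1/n)·A·R^(2/3)·S^(1/2) = (1/0.019) × 7.599 × 0.8060^(2/3) × 0.00098^(1/2) = 10.84 m³/s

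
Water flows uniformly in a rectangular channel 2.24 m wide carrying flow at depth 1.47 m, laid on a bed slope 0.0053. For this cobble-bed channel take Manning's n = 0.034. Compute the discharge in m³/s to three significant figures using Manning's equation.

A = b·y = 2.24 × 1.47 = 3.293 m²
P = b + 2y = 2.24 + 2×1.47 = 5.180 m
R = A/P = 3.293/5.180 = 0.6357 m
Q = (1/n)·A·R^(2/3)·S^(1/2) = (1/0.034) × 3.293 × 0.6357^(2/3) × 0.0053^(1/2) = 5.213 m³/s

5.21 m³/s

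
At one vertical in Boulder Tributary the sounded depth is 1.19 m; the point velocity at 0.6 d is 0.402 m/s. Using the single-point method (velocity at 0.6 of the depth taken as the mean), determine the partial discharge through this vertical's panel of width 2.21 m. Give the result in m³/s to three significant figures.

1.06 m³/s

v̄ = v₀.₆ = 0.402 m/s
q = v̄ × d × w = 0.4020 × 1.19 × 2.21 = 1.057 m³/s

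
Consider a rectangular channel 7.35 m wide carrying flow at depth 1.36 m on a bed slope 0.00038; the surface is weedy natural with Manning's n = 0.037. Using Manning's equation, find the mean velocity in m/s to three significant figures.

A = b·y = 7.35 × 1.36 = 9.996 m²
P = b + 2y = 7.35 + 2×1.36 = 10.07 m
R = A/P = 9.996/10.07 = 0.9927 m
Q = (1/n)·A·R^(2/3)·S^(1/2) = (1/0.037) × 9.996 × 0.9927^(2/3) × 0.00038^(1/2) = 5.241 m³/s
V = Q/A = 5.241/9.996 = 0.5243 m/s

0.524 m/s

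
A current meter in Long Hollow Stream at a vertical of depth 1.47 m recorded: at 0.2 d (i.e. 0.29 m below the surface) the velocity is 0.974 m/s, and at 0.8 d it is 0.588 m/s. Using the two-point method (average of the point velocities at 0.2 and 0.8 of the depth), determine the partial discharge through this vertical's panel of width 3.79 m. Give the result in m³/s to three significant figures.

v̄ = (0.974 + 0.588) / 2 = 0.7810 m/s
q = v̄ × d × w = 0.7810 × 1.47 × 3.79 = 4.351 m³/s

4.35 m³/s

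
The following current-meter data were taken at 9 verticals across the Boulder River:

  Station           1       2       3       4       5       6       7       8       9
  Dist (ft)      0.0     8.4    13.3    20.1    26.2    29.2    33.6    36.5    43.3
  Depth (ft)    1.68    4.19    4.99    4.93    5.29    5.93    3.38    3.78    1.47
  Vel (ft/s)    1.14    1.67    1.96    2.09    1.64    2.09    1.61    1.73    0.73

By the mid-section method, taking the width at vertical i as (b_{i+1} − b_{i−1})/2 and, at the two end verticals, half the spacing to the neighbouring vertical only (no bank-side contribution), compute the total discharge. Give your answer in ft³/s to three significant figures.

319 ft³/s

w_1 = (8.4 − 0.0)/2 = 4.2 ft; q_1 = 1.14 × 1.68 × 4.2 = 8.044 ft³/s
w_2 = (13.3 − 0.0)/2 = 6.65 ft; q_2 = 1.67 × 4.19 × 6.65 = 46.53 ft³/s
w_3 = (20.1 − 8.4)/2 = 5.85 ft; q_3 = 1.96 × 4.99 × 5.85 = 57.22 ft³/s
w_4 = (26.2 − 13.3)/2 = 6.45 ft; q_4 = 2.09 × 4.93 × 6.45 = 66.46 ft³/s
w_5 = (29.2 − 20.1)/2 = 4.55 ft; q_5 = 1.64 × 5.29 × 4.55 = 39.47 ft³/s
w_6 = (33.6 − 26.2)/2 = 3.7 ft; q_6 = 2.09 × 5.93 × 3.7 = 45.86 ft³/s
w_7 = (36.5 − 29.2)/2 = 3.65 ft; q_7 = 1.61 × 3.38 × 3.65 = 19.86 ft³/s
w_8 = (43.3 − 33.6)/2 = 4.85 ft; q_8 = 1.73 × 3.78 × 4.85 = 31.72 ft³/s
w_9 = (43.3 − 36.5)/2 = 3.4 ft; q_9 = 0.73 × 1.47 × 3.4 = 3.649 ft³/s
Q = Σ qᵢ = 318.8 ft³/s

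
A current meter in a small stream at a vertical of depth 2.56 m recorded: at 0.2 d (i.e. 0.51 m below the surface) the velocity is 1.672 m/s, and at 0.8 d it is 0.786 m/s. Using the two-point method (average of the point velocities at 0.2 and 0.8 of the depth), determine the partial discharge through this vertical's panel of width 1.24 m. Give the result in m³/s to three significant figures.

3.90 m³/s

v̄ = (1.672 + 0.786) / 2 = 1.229 m/s
q = v̄ × d × w = 1.229 × 2.56 × 1.24 = 3.901 m³/s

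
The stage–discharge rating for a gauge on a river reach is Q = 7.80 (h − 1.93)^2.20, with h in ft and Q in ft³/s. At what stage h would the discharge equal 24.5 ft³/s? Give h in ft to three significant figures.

h − h₀ = (Q/C)^(1/b) = (24.5/7.80)^(1/2.20) = 1.682 ft
h = 1.93 + 1.682 = 3.612 ft

3.61 ft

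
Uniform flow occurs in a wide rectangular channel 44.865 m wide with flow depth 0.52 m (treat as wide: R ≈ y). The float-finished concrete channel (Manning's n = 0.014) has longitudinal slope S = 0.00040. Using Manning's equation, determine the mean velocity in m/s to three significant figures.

A = b·y = 44.865 × 0.52 = 23.33 m²
Wide channel: R ≈ y = 0.52 m
Q = (1/n)·A·R^(2/3)·S^(1/2) = (1/0.014) × 23.33 × 0.5200^(2/3) × 0.00040^(1/2) = 21.55 m³/s
V = Q/A = 21.55/23.33 = 0.9238 m/s

0.924 m/s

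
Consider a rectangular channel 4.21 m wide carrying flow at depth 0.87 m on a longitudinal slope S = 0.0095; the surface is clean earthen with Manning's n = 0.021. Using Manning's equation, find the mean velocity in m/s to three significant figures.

3.36 m/s

A = b·y = 4.21 × 0.87 = 3.663 m²
P = b + 2y = 4.21 + 2×0.87 = 5.950 m
R = A/P = 3.663/5.950 = 0.6156 m
Q = (1/n)·A·R^(2/3)·S^(1/2) = (1/0.021) × 3.663 × 0.6156^(2/3) × 0.0095^(1/2) = 12.30 m³/s
V = Q/A = 12.30/3.663 = 3.359 m/s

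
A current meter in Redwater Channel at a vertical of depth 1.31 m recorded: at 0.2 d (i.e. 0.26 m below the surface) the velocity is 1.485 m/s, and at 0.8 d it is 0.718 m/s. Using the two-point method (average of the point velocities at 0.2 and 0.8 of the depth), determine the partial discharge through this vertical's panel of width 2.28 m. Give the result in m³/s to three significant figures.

3.29 m³/s

v̄ = (1.485 + 0.718) / 2 = 1.102 m/s
q = v̄ × d × w = 1.102 × 1.31 × 2.28 = 3.290 m³/s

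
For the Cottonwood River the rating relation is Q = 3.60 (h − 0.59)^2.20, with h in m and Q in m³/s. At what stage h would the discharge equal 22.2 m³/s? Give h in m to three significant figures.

h − h₀ = (Q/C)^(1/b) = (22.2/3.60)^(1/2.20) = 2.286 m
h = 0.59 + 2.286 = 2.876 m

2.88 m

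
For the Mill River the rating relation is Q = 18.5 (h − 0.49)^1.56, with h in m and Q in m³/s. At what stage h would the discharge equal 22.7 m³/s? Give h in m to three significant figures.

h − h₀ = (Q/C)^(1/b) = (22.7/18.5)^(1/1.56) = 1.140 m
h = 0.49 + 1.140 = 1.630 m

1.63 m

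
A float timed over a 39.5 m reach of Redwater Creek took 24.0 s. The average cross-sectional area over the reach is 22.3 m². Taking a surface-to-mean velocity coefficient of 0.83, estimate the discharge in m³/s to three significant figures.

30.5 m³/s

v_surface = L / t̄ = 39.5 / 24 = 1.646 m/s
v_mean = 0.83 × 1.646 = 1.366 m/s
Q = A × v_mean = 22.3 × 1.366 = 30.46 m³/s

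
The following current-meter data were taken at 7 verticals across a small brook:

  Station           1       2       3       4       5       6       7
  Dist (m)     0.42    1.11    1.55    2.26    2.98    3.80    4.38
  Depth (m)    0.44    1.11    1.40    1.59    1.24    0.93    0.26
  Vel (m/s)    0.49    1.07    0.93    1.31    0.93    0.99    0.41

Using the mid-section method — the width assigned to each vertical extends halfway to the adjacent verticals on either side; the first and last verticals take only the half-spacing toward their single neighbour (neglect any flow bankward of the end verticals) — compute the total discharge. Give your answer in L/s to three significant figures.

4550 L/s

w_1 = (1.11 − 0.42)/2 = 0.345 m; q_1 = 0.49 × 0.44 × 0.345 = 0.07438 m³/s
w_2 = (1.55 − 0.42)/2 = 0.565 m; q_2 = 1.07 × 1.11 × 0.565 = 0.6711 m³/s
w_3 = (2.26 − 1.11)/2 = 0.575 m; q_3 = 0.93 × 1.40 × 0.575 = 0.7487 m³/s
w_4 = (2.98 − 1.55)/2 = 0.715 m; q_4 = 1.31 × 1.59 × 0.715 = 1.489 m³/s
w_5 = (3.80 − 2.26)/2 = 0.77 m; q_5 = 0.93 × 1.24 × 0.77 = 0.8880 m³/s
w_6 = (4.38 − 2.98)/2 = 0.7 m; q_6 = 0.99 × 0.93 × 0.7 = 0.6445 m³/s
w_7 = (4.38 − 3.80)/2 = 0.29 m; q_7 = 0.41 × 0.26 × 0.29 = 0.03091 m³/s
Q = Σ qᵢ = 4.547 m³/s
= 4.547 × 1000 = 4547 L/s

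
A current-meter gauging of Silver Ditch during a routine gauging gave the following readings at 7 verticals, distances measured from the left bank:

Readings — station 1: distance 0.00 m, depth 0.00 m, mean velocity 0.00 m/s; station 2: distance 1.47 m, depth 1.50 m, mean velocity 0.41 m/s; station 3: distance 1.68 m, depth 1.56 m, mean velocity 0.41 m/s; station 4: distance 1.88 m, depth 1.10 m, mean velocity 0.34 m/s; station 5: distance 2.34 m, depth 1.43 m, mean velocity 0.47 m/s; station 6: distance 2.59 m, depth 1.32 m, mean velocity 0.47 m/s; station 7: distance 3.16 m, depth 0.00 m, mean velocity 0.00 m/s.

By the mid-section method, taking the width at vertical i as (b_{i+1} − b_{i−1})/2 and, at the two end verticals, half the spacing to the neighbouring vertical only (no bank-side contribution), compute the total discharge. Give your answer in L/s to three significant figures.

1260 L/s

w_2 = (1.68 − 0.00)/2 = 0.84 m; q_2 = 0.41 × 1.50 × 0.84 = 0.5166 m³/s
w_3 = (1.88 − 1.47)/2 = 0.205 m; q_3 = 0.41 × 1.56 × 0.205 = 0.1311 m³/s
w_4 = (2.34 − 1.68)/2 = 0.33 m; q_4 = 0.34 × 1.10 × 0.33 = 0.1234 m³/s
w_5 = (2.59 − 1.88)/2 = 0.355 m; q_5 = 0.47 × 1.43 × 0.355 = 0.2386 m³/s
w_6 = (3.16 − 2.34)/2 = 0.41 m; q_6 = 0.47 × 1.32 × 0.41 = 0.2544 m³/s
Stations 1, 7 contribute zero (depth or velocity is 0).
Q = Σ qᵢ = 1.264 m³/s
= 1.264 × 1000 = 1264 L/s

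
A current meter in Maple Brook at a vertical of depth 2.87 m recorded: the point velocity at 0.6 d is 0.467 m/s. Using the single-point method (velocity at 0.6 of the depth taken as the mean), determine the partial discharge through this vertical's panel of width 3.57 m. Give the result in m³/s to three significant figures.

4.78 m³/s

v̄ = v₀.₆ = 0.467 m/s
q = v̄ × d × w = 0.4670 × 2.87 × 3.57 = 4.785 m³/s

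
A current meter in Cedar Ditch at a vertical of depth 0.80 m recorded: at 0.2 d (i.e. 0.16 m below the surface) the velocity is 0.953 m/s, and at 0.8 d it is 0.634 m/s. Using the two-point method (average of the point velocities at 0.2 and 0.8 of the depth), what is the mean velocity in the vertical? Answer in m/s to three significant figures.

v̄ = (0.953 + 0.634) / 2 = 0.7935 m/s

0.794 m/s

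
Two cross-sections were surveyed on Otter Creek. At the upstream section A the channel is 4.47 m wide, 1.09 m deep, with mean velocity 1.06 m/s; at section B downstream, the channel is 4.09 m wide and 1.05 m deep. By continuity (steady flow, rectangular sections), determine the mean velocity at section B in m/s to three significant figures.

1.20 m/s

Q = A₁V₁ = (4.47×1.09) × 1.06 = 5.165 m³/s
A₂ = 4.09 × 1.05 = 4.295 m²
V₂ = Q/A₂ = 5.165/4.295 = 1.203 m/s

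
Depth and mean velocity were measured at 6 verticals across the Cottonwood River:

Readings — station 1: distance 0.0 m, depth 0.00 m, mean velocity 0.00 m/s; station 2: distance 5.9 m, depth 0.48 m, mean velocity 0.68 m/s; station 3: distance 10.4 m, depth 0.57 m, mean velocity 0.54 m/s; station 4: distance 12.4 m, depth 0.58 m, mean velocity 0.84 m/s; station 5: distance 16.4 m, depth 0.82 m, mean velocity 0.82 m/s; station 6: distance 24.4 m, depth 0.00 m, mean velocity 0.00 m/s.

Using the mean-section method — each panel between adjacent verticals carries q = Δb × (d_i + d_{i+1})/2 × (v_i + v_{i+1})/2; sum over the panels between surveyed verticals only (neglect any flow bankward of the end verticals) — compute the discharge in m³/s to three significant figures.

6.38 m³/s

Panel 1-2: Δb = 5.9 m, d̄ = (0.00+0.48)/2 = 0.24, v̄ = (0.00+0.68)/2 = 0.34 → q = 5.9×0.24×0.34 = 0.4814 m³/s
Panel 2-3: Δb = 4.5 m, d̄ = (0.48+0.57)/2 = 0.525, v̄ = (0.68+0.54)/2 = 0.61 → q = 4.5×0.525×0.61 = 1.441 m³/s
Panel 3-4: Δb = 2 m, d̄ = (0.57+0.58)/2 = 0.575, v̄ = (0.54+0.84)/2 = 0.69 → q = 2×0.575×0.69 = 0.7935 m³/s
Panel 4-5: Δb = 4 m, d̄ = (0.58+0.82)/2 = 0.7, v̄ = (0.84+0.82)/2 = 0.83 → q = 4×0.7×0.83 = 2.324 m³/s
Panel 5-6: Δb = 8 m, d̄ = (0.82+0.00)/2 = 0.41, v̄ = (0.82+0.00)/2 = 0.41 → q = 8×0.41×0.41 = 1.345 m³/s
Q = Σ q = 6.385 m³/s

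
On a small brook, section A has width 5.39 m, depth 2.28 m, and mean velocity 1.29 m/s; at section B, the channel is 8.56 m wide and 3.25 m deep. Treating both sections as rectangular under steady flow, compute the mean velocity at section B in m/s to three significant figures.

Q = A₁V₁ = (5.39×2.28) × 1.29 = 15.85 m³/s
A₂ = 8.56 × 3.25 = 27.82 m²
V₂ = Q/A₂ = 15.85/27.82 = 0.5698 m/s

0.570 m/s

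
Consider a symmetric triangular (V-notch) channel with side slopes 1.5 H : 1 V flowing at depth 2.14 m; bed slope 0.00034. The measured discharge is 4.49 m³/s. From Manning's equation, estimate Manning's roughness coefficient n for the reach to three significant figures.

0.0261

A = z·y² = 1.5×2.14² = 6.869 m²
P = 2y√(1+z²) = 2×2.14×√(1+1.5²) = 7.716 m
R = A/P = 6.869/7.716 = 0.8903 m
n = (1/Q)·A·R^(2/3)·S^(1/2) = (1/4.49) × 6.869 × 0.9255 × 0.01844 = 0.02611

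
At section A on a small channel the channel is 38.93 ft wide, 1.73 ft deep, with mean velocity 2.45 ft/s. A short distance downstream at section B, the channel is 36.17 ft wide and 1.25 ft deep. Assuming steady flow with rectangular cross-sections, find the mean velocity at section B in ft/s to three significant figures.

3.65 ft/s

Q = A₁V₁ = (38.93×1.73) × 2.45 = 165.0 ft³/s
A₂ = 36.17 × 1.25 = 45.21 ft²
V₂ = Q/A₂ = 165.0/45.21 = 3.650 ft/s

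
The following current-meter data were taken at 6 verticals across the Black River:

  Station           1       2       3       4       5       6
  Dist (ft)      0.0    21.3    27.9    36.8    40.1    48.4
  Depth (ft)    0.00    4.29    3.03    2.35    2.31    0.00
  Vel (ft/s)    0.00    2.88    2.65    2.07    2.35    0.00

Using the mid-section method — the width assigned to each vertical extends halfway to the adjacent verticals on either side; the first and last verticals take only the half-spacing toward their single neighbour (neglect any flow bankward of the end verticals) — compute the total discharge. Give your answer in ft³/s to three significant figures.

w_2 = (27.9 − 0.0)/2 = 13.95 ft; q_2 = 2.88 × 4.29 × 13.95 = 172.4 ft³/s
w_3 = (36.8 − 21.3)/2 = 7.75 ft; q_3 = 2.65 × 3.03 × 7.75 = 62.23 ft³/s
w_4 = (40.1 − 27.9)/2 = 6.1 ft; q_4 = 2.07 × 2.35 × 6.1 = 29.67 ft³/s
w_5 = (48.4 − 36.8)/2 = 5.8 ft; q_5 = 2.35 × 2.31 × 5.8 = 31.49 ft³/s
Stations 1, 6 contribute zero (depth or velocity is 0).
Q = Σ qᵢ = 295.7 ft³/s

296 ft³/s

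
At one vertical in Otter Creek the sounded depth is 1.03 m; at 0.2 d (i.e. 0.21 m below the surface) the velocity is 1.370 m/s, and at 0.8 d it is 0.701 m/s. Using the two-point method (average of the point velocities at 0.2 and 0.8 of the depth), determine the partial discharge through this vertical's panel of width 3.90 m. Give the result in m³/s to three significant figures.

4.16 m³/s

v̄ = (1.370 + 0.701) / 2 = 1.036 m/s
q = v̄ × d × w = 1.036 × 1.03 × 3.90 = 4.160 m³/s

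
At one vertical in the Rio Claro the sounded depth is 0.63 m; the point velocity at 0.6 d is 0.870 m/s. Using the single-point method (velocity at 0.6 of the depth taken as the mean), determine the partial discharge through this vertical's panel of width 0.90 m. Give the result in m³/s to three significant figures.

v̄ = v₀.₆ = 0.870 m/s
q = v̄ × d × w = 0.8700 × 0.63 × 0.90 = 0.4933 m³/s

0.493 m³/s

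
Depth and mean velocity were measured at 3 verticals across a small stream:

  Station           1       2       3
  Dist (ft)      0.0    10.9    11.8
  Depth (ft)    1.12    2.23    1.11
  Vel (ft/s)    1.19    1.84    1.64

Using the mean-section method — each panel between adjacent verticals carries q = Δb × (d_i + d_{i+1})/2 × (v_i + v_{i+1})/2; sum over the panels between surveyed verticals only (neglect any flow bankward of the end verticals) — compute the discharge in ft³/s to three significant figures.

30.3 ft³/s

Panel 1-2: Δb = 10.9 ft, d̄ = (1.12+2.23)/2 = 1.675, v̄ = (1.19+1.84)/2 = 1.515 → q = 10.9×1.675×1.515 = 27.66 ft³/s
Panel 2-3: Δb = 0.9 ft, d̄ = (2.23+1.11)/2 = 1.67, v̄ = (1.84+1.64)/2 = 1.74 → q = 0.9×1.67×1.74 = 2.615 ft³/s
Q = Σ q = 30.28 ft³/s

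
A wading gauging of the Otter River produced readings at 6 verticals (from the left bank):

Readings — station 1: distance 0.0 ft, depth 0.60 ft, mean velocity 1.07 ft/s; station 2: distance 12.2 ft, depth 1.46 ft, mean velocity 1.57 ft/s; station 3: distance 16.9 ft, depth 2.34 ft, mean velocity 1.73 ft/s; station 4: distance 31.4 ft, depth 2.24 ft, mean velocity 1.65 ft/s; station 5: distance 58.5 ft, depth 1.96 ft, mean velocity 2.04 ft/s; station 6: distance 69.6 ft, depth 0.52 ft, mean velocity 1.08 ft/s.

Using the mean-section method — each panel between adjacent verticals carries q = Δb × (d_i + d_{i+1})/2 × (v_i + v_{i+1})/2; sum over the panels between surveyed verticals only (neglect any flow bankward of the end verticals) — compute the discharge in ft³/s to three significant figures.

214 ft³/s

Panel 1-2: Δb = 12.2 ft, d̄ = (0.60+1.46)/2 = 1.03, v̄ = (1.07+1.57)/2 = 1.32 → q = 12.2×1.03×1.32 = 16.59 ft³/s
Panel 2-3: Δb = 4.7 ft, d̄ = (1.46+2.34)/2 = 1.9, v̄ = (1.57+1.73)/2 = 1.65 → q = 4.7×1.9×1.65 = 14.73 ft³/s
Panel 3-4: Δb = 14.5 ft, d̄ = (2.34+2.24)/2 = 2.29, v̄ = (1.73+1.65)/2 = 1.69 → q = 14.5×2.29×1.69 = 56.12 ft³/s
Panel 4-5: Δb = 27.1 ft, d̄ = (2.24+1.96)/2 = 2.1, v̄ = (1.65+2.04)/2 = 1.845 → q = 27.1×2.1×1.845 = 105.0 ft³/s
Panel 5-6: Δb = 11.1 ft, d̄ = (1.96+0.52)/2 = 1.24, v̄ = (2.04+1.08)/2 = 1.56 → q = 11.1×1.24×1.56 = 21.47 ft³/s
Q = Σ q = 213.9 ft³/s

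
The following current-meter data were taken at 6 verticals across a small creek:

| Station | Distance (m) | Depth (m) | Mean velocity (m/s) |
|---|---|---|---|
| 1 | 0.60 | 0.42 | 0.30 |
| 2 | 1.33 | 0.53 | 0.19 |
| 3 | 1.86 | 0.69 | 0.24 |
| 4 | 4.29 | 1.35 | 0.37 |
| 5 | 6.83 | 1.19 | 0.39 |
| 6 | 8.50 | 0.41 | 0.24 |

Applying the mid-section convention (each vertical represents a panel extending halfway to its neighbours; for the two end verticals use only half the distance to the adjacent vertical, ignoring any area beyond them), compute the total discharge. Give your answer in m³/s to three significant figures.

w_1 = (1.33 − 0.60)/2 = 0.365 m; q_1 = 0.30 × 0.42 × 0.365 = 0.04599 m³/s
w_2 = (1.86 − 0.60)/2 = 0.63 m; q_2 = 0.19 × 0.53 × 0.63 = 0.06344 m³/s
w_3 = (4.29 − 1.33)/2 = 1.48 m; q_3 = 0.24 × 0.69 × 1.48 = 0.2451 m³/s
w_4 = (6.83 − 1.86)/2 = 2.485 m; q_4 = 0.37 × 1.35 × 2.485 = 1.241 m³/s
w_5 = (8.50 − 4.29)/2 = 2.105 m; q_5 = 0.39 × 1.19 × 2.105 = 0.9769 m³/s
w_6 = (8.50 − 6.83)/2 = 0.835 m; q_6 = 0.24 × 0.41 × 0.835 = 0.08216 m³/s
Q = Σ qᵢ = 2.655 m³/s

2.65 m³/s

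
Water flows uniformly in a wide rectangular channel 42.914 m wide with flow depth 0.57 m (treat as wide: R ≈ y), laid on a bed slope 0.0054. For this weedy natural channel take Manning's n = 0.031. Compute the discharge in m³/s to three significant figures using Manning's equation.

39.9 m³/s

A = b·y = 42.914 × 0.57 = 24.46 m²
Wide channel: R ≈ y = 0.57 m
Q = (1/n)·A·R^(2/3)·S^(1/2) = (1/0.031) × 24.46 × 0.5700^(2/3) × 0.0054^(1/2) = 39.86 m³/s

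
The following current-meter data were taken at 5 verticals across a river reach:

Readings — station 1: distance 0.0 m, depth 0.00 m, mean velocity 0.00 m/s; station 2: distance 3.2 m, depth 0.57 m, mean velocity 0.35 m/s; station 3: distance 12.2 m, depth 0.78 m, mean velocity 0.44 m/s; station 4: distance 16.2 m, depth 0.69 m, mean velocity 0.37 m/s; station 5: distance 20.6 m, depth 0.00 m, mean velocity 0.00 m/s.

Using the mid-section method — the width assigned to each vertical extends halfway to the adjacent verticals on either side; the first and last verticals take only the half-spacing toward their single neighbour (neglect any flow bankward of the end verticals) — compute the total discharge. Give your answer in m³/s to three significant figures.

4.52 m³/s

w_2 = (12.2 − 0.0)/2 = 6.1 m; q_2 = 0.35 × 0.57 × 6.1 = 1.217 m³/s
w_3 = (16.2 − 3.2)/2 = 6.5 m; q_3 = 0.44 × 0.78 × 6.5 = 2.231 m³/s
w_4 = (20.6 − 12.2)/2 = 4.2 m; q_4 = 0.37 × 0.69 × 4.2 = 1.072 m³/s
Stations 1, 5 contribute zero (depth or velocity is 0).
Q = Σ qᵢ = 4.520 m³/s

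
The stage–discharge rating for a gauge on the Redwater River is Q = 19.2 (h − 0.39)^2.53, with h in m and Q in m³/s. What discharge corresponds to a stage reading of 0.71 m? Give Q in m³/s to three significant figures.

Q = 19.2 × (0.71 − 0.39)^2.53 = 19.2 × 0.32^2.53 = 1.075 m³/s

1.07 m³/s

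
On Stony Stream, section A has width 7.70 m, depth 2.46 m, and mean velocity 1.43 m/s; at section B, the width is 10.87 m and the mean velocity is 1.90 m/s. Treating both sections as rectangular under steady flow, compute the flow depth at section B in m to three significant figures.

1.31 m

Q = A₁V₁ = (7.70×2.46) × 1.43 = 27.09 m³/s
d₂ = Q/(b₂ V₂) = 27.09/(10.87×1.90) = 1.312 m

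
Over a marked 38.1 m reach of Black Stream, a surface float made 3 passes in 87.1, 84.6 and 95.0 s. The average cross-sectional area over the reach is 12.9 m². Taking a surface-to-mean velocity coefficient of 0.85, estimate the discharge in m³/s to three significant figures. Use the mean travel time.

4.70 m³/s

t̄ = (87.1 + 84.6 + 95.0) / 3 = 88.9 s
v_surface = L / t̄ = 38.1 / 88.9 = 0.4286 m/s
v_mean = 0.85 × 0.4286 = 0.3643 m/s
Q = A × v_mean = 12.9 × 0.3643 = 4.699 m³/s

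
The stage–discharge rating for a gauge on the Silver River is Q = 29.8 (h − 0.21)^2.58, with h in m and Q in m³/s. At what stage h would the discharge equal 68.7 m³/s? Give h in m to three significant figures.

h − h₀ = (Q/C)^(1/b) = (68.7/29.8)^(1/2.58) = 1.382 m
h = 0.21 + 1.382 = 1.592 m

1.59 m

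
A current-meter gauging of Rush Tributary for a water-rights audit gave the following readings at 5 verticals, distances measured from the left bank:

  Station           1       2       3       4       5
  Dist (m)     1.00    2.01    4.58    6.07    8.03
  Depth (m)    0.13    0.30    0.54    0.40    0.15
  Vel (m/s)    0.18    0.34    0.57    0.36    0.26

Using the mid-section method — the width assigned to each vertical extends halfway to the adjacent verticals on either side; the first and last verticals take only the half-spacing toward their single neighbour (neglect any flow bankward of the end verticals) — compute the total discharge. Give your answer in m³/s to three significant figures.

1.11 m³/s

w_1 = (2.01 − 1.00)/2 = 0.505 m; q_1 = 0.18 × 0.13 × 0.505 = 0.01182 m³/s
w_2 = (4.58 − 1.00)/2 = 1.79 m; q_2 = 0.34 × 0.30 × 1.79 = 0.1826 m³/s
w_3 = (6.07 − 2.01)/2 = 2.03 m; q_3 = 0.57 × 0.54 × 2.03 = 0.6248 m³/s
w_4 = (8.03 − 4.58)/2 = 1.725 m; q_4 = 0.36 × 0.40 × 1.725 = 0.2484 m³/s
w_5 = (8.03 − 6.07)/2 = 0.98 m; q_5 = 0.26 × 0.15 × 0.98 = 0.03822 m³/s
Q = Σ qᵢ = 1.106 m³/s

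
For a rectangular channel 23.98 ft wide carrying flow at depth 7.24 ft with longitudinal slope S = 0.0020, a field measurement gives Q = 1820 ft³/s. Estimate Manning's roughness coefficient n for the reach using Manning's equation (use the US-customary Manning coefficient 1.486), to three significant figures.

0.0173

A = b·y = 23.98 × 7.24 = 173.6 ft²
P = b + 2y = 23.98 + 2×7.24 = 38.46 ft
R = A/P = 173.6/38.46 = 4.514 ft
n = (1.486/Q)·A·R^(2/3)·S^(1/2) = (1.486/1820) × 173.6 × 2.731 × 0.04472 = 0.01732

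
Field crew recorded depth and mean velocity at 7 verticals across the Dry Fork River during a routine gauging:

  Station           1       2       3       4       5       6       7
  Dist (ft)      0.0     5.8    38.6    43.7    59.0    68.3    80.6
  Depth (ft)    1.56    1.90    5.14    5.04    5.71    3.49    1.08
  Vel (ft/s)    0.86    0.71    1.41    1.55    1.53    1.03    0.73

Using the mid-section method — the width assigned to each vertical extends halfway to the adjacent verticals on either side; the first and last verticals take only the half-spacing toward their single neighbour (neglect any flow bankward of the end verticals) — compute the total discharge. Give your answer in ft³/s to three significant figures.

398 ft³/s

w_1 = (5.8 − 0.0)/2 = 2.9 ft; q_1 = 0.86 × 1.56 × 2.9 = 3.891 ft³/s
w_2 = (38.6 − 0.0)/2 = 19.3 ft; q_2 = 0.71 × 1.90 × 19.3 = 26.04 ft³/s
w_3 = (43.7 − 5.8)/2 = 18.95 ft; q_3 = 1.41 × 5.14 × 18.95 = 137.3 ft³/s
w_4 = (59.0 − 38.6)/2 = 10.2 ft; q_4 = 1.55 × 5.04 × 10.2 = 79.68 ft³/s
w_5 = (68.3 − 43.7)/2 = 12.3 ft; q_5 = 1.53 × 5.71 × 12.3 = 107.5 ft³/s
w_6 = (80.6 − 59.0)/2 = 10.8 ft; q_6 = 1.03 × 3.49 × 10.8 = 38.82 ft³/s
w_7 = (80.6 − 68.3)/2 = 6.15 ft; q_7 = 0.73 × 1.08 × 6.15 = 4.849 ft³/s
Q = Σ qᵢ = 398.1 ft³/s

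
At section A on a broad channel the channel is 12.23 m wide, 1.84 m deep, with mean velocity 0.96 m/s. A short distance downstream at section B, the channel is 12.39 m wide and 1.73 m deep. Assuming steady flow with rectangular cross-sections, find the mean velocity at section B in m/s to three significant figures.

Q = A₁V₁ = (12.23×1.84) × 0.96 = 21.60 m³/s
A₂ = 12.39 × 1.73 = 21.43 m²
V₂ = Q/A₂ = 21.60/21.43 = 1.008 m/s

1.01 m/s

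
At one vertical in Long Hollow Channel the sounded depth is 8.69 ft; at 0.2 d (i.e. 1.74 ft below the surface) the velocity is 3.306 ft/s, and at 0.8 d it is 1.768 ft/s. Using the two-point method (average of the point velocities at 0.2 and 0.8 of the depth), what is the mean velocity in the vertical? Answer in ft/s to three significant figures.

2.54 ft/s

v̄ = (3.306 + 1.768) / 2 = 2.537 ft/s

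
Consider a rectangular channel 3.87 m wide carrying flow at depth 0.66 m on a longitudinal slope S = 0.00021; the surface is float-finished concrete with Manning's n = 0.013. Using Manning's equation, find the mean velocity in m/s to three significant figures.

A = b·y = 3.87 × 0.66 = 2.554 m²
P = b + 2y = 3.87 + 2×0.66 = 5.190 m
R = A/P = 2.554/5.190 = 0.4921 m
Q = (1/n)·A·R^(2/3)·S^(1/2) = (1/0.013) × 2.554 × 0.4921^(2/3) × 0.00021^(1/2) = 1.775 m³/s
V = Q/A = 1.775/2.554 = 0.6949 m/s

0.695 m/s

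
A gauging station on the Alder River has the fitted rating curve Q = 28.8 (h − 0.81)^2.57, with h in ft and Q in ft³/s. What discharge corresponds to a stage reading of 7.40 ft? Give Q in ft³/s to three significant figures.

3660 ft³/s

Q = 28.8 × (7.40 − 0.81)^2.57 = 28.8 × 6.59^2.57 = 3664 ft³/s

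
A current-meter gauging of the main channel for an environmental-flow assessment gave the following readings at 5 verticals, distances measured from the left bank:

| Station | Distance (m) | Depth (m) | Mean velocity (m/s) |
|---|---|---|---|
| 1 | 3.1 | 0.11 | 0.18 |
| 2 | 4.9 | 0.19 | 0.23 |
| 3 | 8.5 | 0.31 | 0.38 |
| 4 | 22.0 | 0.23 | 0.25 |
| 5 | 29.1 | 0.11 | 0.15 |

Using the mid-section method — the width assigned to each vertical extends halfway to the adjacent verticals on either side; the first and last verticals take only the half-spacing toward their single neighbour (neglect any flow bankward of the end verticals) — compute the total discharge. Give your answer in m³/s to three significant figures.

w_1 = (4.9 − 3.1)/2 = 0.9 m; q_1 = 0.18 × 0.11 × 0.9 = 0.01782 m³/s
w_2 = (8.5 − 3.1)/2 = 2.7 m; q_2 = 0.23 × 0.19 × 2.7 = 0.1180 m³/s
w_3 = (22.0 − 4.9)/2 = 8.55 m; q_3 = 0.38 × 0.31 × 8.55 = 1.007 m³/s
w_4 = (29.1 − 8.5)/2 = 10.3 m; q_4 = 0.25 × 0.23 × 10.3 = 0.5923 m³/s
w_5 = (29.1 − 22.0)/2 = 3.55 m; q_5 = 0.15 × 0.11 × 3.55 = 0.05858 m³/s
Q = Σ qᵢ = 1.794 m³/s

1.79 m³/s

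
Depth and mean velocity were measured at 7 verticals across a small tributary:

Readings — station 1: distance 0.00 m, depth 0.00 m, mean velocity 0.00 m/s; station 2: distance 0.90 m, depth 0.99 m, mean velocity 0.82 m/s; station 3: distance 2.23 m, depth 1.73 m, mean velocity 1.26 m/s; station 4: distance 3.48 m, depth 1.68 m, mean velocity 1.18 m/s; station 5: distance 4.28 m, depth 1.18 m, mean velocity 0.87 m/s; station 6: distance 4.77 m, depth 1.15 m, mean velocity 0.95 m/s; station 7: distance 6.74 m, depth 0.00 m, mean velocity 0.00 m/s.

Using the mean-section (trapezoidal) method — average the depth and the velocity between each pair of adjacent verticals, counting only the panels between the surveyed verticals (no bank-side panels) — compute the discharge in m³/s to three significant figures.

Panel 1-2: Δb = 0.9 m, d̄ = (0.00+0.99)/2 = 0.495, v̄ = (0.00+0.82)/2 = 0.41 → q = 0.9×0.495×0.41 = 0.1827 m³/s
Panel 2-3: Δb = 1.33 m, d̄ = (0.99+1.73)/2 = 1.36, v̄ = (0.82+1.26)/2 = 1.04 → q = 1.33×1.36×1.04 = 1.881 m³/s
Panel 3-4: Δb = 1.25 m, d̄ = (1.73+1.68)/2 = 1.705, v̄ = (1.26+1.18)/2 = 1.22 → q = 1.25×1.705×1.22 = 2.600 m³/s
Panel 4-5: Δb = 0.8 m, d̄ = (1.68+1.18)/2 = 1.43, v̄ = (1.18+0.87)/2 = 1.025 → q = 0.8×1.43×1.025 = 1.173 m³/s
Panel 5-6: Δb = 0.49 m, d̄ = (1.18+1.15)/2 = 1.165, v̄ = (0.87+0.95)/2 = 0.91 → q = 0.49×1.165×0.91 = 0.5195 m³/s
Panel 6-7: Δb = 1.97 m, d̄ = (1.15+0.00)/2 = 0.575, v̄ = (0.95+0.00)/2 = 0.475 → q = 1.97×0.575×0.475 = 0.5381 m³/s
Q = Σ q = 6.894 m³/s

6.89 m³/s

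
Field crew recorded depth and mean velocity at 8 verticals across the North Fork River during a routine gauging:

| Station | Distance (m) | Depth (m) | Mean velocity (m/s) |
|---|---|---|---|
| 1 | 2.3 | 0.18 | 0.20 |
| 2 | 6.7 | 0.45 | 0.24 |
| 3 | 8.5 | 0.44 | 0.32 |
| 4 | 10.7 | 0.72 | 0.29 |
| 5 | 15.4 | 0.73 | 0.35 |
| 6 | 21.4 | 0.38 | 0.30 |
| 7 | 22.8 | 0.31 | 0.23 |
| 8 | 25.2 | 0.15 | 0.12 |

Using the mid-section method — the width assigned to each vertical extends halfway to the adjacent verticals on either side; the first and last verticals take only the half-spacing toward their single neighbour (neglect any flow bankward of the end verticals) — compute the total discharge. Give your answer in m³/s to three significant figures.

3.36 m³/s

w_1 = (6.7 − 2.3)/2 = 2.2 m; q_1 = 0.20 × 0.18 × 2.2 = 0.07920 m³/s
w_2 = (8.5 − 2.3)/2 = 3.1 m; q_2 = 0.24 × 0.45 × 3.1 = 0.3348 m³/s
w_3 = (10.7 − 6.7)/2 = 2 m; q_3 = 0.32 × 0.44 × 2 = 0.2816 m³/s
w_4 = (15.4 − 8.5)/2 = 3.45 m; q_4 = 0.29 × 0.72 × 3.45 = 0.7204 m³/s
w_5 = (21.4 − 10.7)/2 = 5.35 m; q_5 = 0.35 × 0.73 × 5.35 = 1.367 m³/s
w_6 = (22.8 − 15.4)/2 = 3.7 m; q_6 = 0.30 × 0.38 × 3.7 = 0.4218 m³/s
w_7 = (25.2 − 21.4)/2 = 1.9 m; q_7 = 0.23 × 0.31 × 1.9 = 0.1355 m³/s
w_8 = (25.2 − 22.8)/2 = 1.2 m; q_8 = 0.12 × 0.15 × 1.2 = 0.02160 m³/s
Q = Σ qᵢ = 3.362 m³/s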